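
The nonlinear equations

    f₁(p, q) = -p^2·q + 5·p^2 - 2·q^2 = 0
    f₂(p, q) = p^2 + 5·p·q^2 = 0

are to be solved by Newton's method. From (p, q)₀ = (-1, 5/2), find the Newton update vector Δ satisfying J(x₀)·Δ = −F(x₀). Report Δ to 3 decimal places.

(0.185, -0.993)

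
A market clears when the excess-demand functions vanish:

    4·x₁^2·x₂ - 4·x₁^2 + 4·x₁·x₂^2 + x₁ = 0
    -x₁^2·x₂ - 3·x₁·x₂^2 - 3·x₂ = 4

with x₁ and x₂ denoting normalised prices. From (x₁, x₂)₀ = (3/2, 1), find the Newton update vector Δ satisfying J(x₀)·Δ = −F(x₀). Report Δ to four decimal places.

At (3/2, 1): F = (7.5000, -13.7500).
Jacobian J = [[8·x₁·x₂ - 8·x₁ + 4·x₂^2 + 1, 4·x₁^2 + 8·x₁·x₂], [-2·x₁·x₂ - 3·x₂^2, -x₁^2 - 6·x₁·x₂ - 3]].
At the point, J = [[5.0000, 21.0000], [-6.0000, -14.2500]] (det J = 54.7500).
Solving J·Δ = −F gives Δ = (-3.3219, 0.4338).

(-3.3219, 0.4338)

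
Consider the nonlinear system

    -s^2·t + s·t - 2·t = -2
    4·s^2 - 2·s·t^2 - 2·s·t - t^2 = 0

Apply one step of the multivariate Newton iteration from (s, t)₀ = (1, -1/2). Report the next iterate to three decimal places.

At (1, -1/2): F = (3.000, 4.250).
Jacobian J = [[-2·s·t + t, -s^2 + s - 2], [8·s - 2·t^2 - 2·t, -4·s·t - 2·s - 2·t]].
At the point, J = [[0.500, -2.000], [8.500, 1.000]] (det J = 17.500).
Solving J·Δ = −F gives Δ = (-0.657, 1.336).
Then the next iterate is (s, t)₁ = (0.343, 0.836).

(0.343, 0.836)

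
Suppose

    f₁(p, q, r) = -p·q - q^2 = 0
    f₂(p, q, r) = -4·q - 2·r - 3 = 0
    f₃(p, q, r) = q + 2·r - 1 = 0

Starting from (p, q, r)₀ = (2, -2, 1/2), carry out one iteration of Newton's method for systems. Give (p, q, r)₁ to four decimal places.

(1.3333, -1.3333, 1.1667)

At (2, -2, 1/2): F = (0.0000, 4.0000, -2.0000).
Jacobian J = [[-q, -p - 2·q, 0], [0, -4, -2], [0, 1, 2]].
At the point, J = [[2.0000, 2.0000, 0.0000], [0.0000, -4.0000, -2.0000], [0.0000, 1.0000, 2.0000]] (det J = -12.0000).
Solving J·Δ = −F gives Δ = (-0.6667, 0.6667, 0.6667).
Then the next iterate is (p, q, r)₁ = (1.3333, -1.3333, 1.1667).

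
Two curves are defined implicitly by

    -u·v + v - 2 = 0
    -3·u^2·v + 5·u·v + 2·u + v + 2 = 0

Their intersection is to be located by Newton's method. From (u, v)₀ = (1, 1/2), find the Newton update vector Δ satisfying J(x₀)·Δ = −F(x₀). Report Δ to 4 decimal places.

(-4.0000, 0.1667)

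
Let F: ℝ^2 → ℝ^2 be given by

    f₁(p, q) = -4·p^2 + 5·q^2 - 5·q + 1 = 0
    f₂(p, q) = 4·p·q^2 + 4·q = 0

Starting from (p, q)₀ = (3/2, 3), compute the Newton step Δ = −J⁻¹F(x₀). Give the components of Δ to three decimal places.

(-0.558, -1.148)

At (3/2, 3): F = (22.000, 66.000).
Jacobian J = [[-8·p, 10·q - 5], [4·q^2, 8·p·q + 4]].
At the point, J = [[-12.000, 25.000], [36.000, 40.000]] (det J = -1380.000).
Solving J·Δ = −F gives Δ = (-0.558, -1.148).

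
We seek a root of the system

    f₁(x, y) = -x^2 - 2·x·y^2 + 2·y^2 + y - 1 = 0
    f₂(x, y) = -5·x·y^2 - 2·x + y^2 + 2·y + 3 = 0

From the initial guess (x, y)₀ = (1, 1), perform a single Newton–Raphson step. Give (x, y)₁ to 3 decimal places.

(0.774, 1.097)

At (1, 1): F = (-1.000, -1.000).
Jacobian J = [[-2·x - 2·y^2, -4·x·y + 4·y + 1], [-5·y^2 - 2, -10·x·y + 2·y + 2]].
At the point, J = [[-4.000, 1.000], [-7.000, -6.000]] (det J = 31.000).
Solving J·Δ = −F gives Δ = (-0.226, 0.097).
Then the next iterate is (x, y)₁ = (0.774, 1.097).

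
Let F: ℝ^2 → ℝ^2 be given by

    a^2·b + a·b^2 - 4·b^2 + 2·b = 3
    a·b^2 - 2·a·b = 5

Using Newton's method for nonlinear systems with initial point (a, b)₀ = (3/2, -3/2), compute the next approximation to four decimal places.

At (3/2, -3/2): F = (-15.0000, 2.8750).
Jacobian J = [[2·a·b + b^2, a^2 + 2·a·b - 8·b + 2], [b^2 - 2·b, 2·a·b - 2·a]].
At the point, J = [[-2.2500, 11.7500], [5.2500, -7.5000]] (det J = -44.8125).
Solving J·Δ = −F gives Δ = (1.7566, 1.6130).
Then the next iterate is (a, b)₁ = (3.2566, 0.1130).

(3.2566, 0.1130)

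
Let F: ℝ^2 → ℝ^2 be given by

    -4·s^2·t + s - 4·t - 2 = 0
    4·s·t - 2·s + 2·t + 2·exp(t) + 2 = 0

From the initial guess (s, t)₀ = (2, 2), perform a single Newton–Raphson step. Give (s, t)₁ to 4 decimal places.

At (2, 2): F = (-40.0000, 32.778112).
Jacobian J = [[-8·s·t + 1, -4·s^2 - 4], [4·t - 2, 4·s + 2·exp(t) + 2]].
At the point, J = [[-31.0000, -20.0000], [6.0000, 24.778112]] (det J = -648.121478).
Solving J·Δ = −F gives Δ = (-0.5177, -1.1975).
Then the next iterate is (s, t)₁ = (1.4823, 0.8025).

(1.4823, 0.8025)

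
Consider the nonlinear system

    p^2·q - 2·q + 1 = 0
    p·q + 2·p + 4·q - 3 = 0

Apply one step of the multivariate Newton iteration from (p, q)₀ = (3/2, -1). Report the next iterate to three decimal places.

At (3/2, -1): F = (0.750, -5.500).
Jacobian J = [[2·p·q, p^2 - 2], [q + 2, p + 4]].
At the point, J = [[-3.000, 0.250], [1.000, 5.500]] (det J = -16.750).
Solving J·Δ = −F gives Δ = (0.328, 0.940).
Then the next iterate is (p, q)₁ = (1.828, -0.060).

(1.828, -0.060)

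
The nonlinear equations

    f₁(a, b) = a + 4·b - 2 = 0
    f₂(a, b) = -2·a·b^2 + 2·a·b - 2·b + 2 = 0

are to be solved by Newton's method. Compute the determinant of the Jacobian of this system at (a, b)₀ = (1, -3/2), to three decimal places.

36.000

J = [[1, 4], [-2·b^2 + 2·b, -4·a·b + 2·a - 2]].
At the point, J = [[1.000, 4.000], [-7.500, 6.000]].
det J = 36.000.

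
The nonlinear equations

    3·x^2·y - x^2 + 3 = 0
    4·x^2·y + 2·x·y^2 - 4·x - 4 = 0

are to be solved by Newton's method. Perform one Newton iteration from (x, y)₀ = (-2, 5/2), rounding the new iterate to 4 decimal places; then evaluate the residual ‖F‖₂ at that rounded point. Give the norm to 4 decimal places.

10.7242

At (-2, 5/2): F = (29.0000, 19.0000).
Jacobian J = [[6·x·y - 2·x, 3·x^2], [8·x·y + 2·y^2 - 4, 4·x^2 + 4·x·y]].
At the point, J = [[-26.0000, 12.0000], [-31.5000, -4.0000]] (det J = 482.0000).
Solving J·Δ = −F gives Δ = (0.7137, -0.8703).
Then the next iterate is (x, y)₁ = (-1.2863, 1.6297).
Re-evaluating at (-1.2863, 1.6297): F = (9.434779, 5.098371), so ‖F‖₂ = 10.7242.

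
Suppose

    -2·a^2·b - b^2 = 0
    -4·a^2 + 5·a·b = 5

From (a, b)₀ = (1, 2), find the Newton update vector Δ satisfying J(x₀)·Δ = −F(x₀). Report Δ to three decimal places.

(-1.214, 0.286)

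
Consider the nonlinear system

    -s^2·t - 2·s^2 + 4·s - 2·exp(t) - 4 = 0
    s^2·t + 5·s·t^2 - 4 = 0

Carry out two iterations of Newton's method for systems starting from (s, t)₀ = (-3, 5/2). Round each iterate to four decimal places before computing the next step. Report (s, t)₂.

(1.9417, 2.7634)

At (-3, 5/2): F = (-80.864988, -75.2500).
Jacobian J = [[-2·s·t - 4·s + 4, -s^2 - 2·exp(t)], [2·s·t + 5·t^2, s^2 + 10·s·t]].
At the point, J = [[31.0000, -33.364988], [16.2500, -66.0000]] (det J = -1503.818946).
Solving J·Δ = −F gives Δ = (1.8795, -0.6774).
Then the next iterate is (s, t)₁ = (-1.1205, 1.8226).
Round to (-1.1205, 1.8226) and repeat: F = (-25.657204, -20.322470), J = [[12.566447, -13.631373], [12.524907, -19.166713]].
Δ = (3.0622, 0.9408), so (s, t)₂ = (1.9417, 2.7634).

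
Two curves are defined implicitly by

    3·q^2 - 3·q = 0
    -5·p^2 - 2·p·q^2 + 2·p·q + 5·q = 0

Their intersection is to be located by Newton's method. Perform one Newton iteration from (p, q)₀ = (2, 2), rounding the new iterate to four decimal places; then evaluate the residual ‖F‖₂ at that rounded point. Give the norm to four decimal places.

5.2218

At (2, 2): F = (6.0000, -18.0000).
Jacobian J = [[0, 6·q - 3], [-10·p - 2·q^2 + 2·q, -4·p·q + 2·p + 5]].
At the point, J = [[0.0000, 9.0000], [-24.0000, -7.0000]] (det J = 216.0000).
Solving J·Δ = −F gives Δ = (-0.5556, -0.6667).
Then the next iterate is (p, q)₁ = (1.4444, 1.3333).
Re-evaluating at (1.4444, 1.3333): F = (1.333167, -5.048707), so ‖F‖₂ = 5.2218.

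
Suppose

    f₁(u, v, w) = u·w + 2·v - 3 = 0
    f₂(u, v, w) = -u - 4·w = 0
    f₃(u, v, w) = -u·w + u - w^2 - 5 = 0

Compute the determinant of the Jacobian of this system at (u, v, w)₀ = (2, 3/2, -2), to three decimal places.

J = [[w, 2, u], [-1, 0, -4], [-w + 1, 0, -u - 2·w]].
At the point, J = [[-2.000, 2.000, 2.000], [-1.000, 0.000, -4.000], [3.000, 0.000, 2.000]].
det J = -20.000.

-20.000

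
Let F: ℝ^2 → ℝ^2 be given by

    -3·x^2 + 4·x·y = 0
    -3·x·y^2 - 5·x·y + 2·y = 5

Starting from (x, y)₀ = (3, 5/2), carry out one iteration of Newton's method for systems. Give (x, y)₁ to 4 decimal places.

(1.8665, 1.4943)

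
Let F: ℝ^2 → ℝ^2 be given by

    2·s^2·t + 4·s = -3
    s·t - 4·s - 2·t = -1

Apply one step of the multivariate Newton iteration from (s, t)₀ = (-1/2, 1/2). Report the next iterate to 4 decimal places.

(-1.1957, 2.1739)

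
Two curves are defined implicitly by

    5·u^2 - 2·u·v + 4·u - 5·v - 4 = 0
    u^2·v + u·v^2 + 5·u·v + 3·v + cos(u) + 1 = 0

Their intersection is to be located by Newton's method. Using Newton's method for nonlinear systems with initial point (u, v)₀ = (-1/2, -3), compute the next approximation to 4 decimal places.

(-1.3881, -2.2976)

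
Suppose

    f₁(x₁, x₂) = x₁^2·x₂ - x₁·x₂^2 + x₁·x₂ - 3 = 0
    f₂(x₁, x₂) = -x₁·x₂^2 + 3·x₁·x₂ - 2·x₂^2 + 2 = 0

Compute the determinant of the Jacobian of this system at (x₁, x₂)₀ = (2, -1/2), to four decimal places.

-13.5000

J = [[2·x₁·x₂ - x₂^2 + x₂, x₁^2 - 2·x₁·x₂ + x₁], [-x₂^2 + 3·x₂, -2·x₁·x₂ + 3·x₁ - 4·x₂]].
At the point, J = [[-2.7500, 8.0000], [-1.7500, 10.0000]].
det J = -13.5000.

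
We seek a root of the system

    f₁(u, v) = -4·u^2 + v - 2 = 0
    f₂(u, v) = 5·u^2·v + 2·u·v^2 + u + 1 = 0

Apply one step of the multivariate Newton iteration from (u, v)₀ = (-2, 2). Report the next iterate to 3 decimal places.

(-1.084, 3.347)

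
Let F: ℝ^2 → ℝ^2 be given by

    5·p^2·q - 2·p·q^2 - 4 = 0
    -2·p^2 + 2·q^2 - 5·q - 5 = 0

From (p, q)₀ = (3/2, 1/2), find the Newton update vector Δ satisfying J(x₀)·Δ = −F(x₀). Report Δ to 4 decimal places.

(-3.2368, 2.6404)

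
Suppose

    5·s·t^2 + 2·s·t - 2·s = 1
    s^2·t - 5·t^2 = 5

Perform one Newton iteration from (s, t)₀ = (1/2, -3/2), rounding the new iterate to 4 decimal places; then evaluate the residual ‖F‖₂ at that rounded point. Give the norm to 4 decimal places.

7.2958

At (1/2, -3/2): F = (2.1250, -16.6250).
Jacobian J = [[5·t^2 + 2·t - 2, 10·s·t + 2·s], [2·s·t, s^2 - 10·t]].
At the point, J = [[6.2500, -6.5000], [-1.5000, 15.2500]] (det J = 85.5625).
Solving J·Δ = −F gives Δ = (0.8842, 1.1771).
Then the next iterate is (s, t)₁ = (1.3842, -0.3229).
Re-evaluating at (1.3842, -0.3229): F = (-3.940702, -6.140002), so ‖F‖₂ = 7.2958.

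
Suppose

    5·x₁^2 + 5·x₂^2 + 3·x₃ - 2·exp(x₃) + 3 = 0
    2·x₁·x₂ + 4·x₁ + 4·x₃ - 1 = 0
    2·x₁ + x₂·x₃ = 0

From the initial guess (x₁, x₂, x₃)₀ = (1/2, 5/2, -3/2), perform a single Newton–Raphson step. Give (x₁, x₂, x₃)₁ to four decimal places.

At (1/2, 5/2, -3/2): F = (30.553740, -2.5000, -2.7500).
Jacobian J = [[10·x₁, 10·x₂, -2·exp(x₃) + 3], [2·x₂ + 4, 2·x₁, 4], [2, x₃, x₂]].
At the point, J = [[5.0000, 25.0000, 2.553740], [9.0000, 1.0000, 4.0000], [2.0000, -1.5000, 2.5000]] (det J = -359.582965).
Solving J·Δ = −F gives Δ = (0.4382, -1.3063, -0.0343).
Then the next iterate is (x₁, x₂, x₃)₁ = (0.9382, 1.1937, -1.5343).

(0.9382, 1.1937, -1.5343)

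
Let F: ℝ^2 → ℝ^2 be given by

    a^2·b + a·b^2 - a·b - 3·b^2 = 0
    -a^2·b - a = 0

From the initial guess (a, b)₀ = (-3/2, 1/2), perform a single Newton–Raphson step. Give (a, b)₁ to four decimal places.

At (-3/2, 1/2): F = (0.7500, 0.3750).
Jacobian J = [[2·a·b + b^2 - b, a^2 + 2·a·b - a - 6·b], [-2·a·b - 1, -a^2]].
At the point, J = [[-1.7500, -0.7500], [0.5000, -2.2500]] (det J = 4.3125).
Solving J·Δ = −F gives Δ = (0.3261, 0.2391).
Then the next iterate is (a, b)₁ = (-1.1739, 0.7391).

(-1.1739, 0.7391)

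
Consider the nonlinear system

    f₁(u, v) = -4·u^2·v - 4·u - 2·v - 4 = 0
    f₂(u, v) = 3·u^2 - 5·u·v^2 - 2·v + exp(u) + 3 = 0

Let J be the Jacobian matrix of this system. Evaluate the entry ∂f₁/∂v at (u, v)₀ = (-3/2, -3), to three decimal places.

-11.000

∂f₁/∂v = -4·u^2 - 2.
At (-3/2, -3) this is -11.000.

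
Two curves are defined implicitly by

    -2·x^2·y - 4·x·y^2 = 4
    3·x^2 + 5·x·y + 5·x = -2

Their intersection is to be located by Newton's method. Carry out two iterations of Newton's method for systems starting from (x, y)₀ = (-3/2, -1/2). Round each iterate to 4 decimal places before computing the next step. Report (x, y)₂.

(-2.1355, 8.3335)

At (-3/2, -1/2): F = (-0.2500, 5.0000).
Jacobian J = [[-4·x·y - 4·y^2, -2·x^2 - 8·x·y], [6·x + 5·y + 5, 5·x]].
At the point, J = [[-4.0000, -10.5000], [-6.5000, -7.5000]] (det J = -38.2500).
Solving J·Δ = −F gives Δ = (1.4216, -0.5654).
Then the next iterate is (x, y)₁ = (-0.0784, -1.0654).
Round to (-0.0784, -1.0654) and repeat: F = (-3.630943, 2.044076), J = [[-4.874418, -0.680512], [-0.7974, -0.3920]].
Δ = (-2.0571, 9.3989), so (x, y)₂ = (-2.1355, 8.3335).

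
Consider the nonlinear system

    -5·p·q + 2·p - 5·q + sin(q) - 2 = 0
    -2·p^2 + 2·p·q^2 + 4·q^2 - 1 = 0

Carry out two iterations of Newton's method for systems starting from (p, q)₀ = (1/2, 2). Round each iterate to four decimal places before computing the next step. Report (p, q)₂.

(-1.5980, 1.9838)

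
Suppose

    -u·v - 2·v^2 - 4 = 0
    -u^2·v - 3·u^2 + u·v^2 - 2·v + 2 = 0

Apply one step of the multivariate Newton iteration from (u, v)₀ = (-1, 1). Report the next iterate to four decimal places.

At (-1, 1): F = (-5.0000, -5.0000).
Jacobian J = [[-v, -u - 4·v], [-2·u·v - 6·u + v^2, -u^2 + 2·u·v - 2]].
At the point, J = [[-1.0000, -3.0000], [9.0000, -5.0000]] (det J = 32.0000).
Solving J·Δ = −F gives Δ = (-0.3125, -1.5625).
Then the next iterate is (u, v)₁ = (-1.3125, -0.5625).

(-1.3125, -0.5625)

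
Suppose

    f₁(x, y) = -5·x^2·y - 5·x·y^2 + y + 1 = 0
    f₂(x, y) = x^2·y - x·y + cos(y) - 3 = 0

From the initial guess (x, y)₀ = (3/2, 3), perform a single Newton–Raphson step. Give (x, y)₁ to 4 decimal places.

(2.0614, 0.3253)

At (3/2, 3): F = (-97.2500, -1.739992).
Jacobian J = [[-10·x·y - 5·y^2, -5·x^2 - 10·x·y + 1], [2·x·y - y, x^2 - x - sin(y)]].
At the point, J = [[-90.0000, -55.2500], [6.0000, 0.608880]] (det J = 276.700801).
Solving J·Δ = −F gives Δ = (0.5614, -2.6747).
Then the next iterate is (x, y)₁ = (2.0614, 0.3253).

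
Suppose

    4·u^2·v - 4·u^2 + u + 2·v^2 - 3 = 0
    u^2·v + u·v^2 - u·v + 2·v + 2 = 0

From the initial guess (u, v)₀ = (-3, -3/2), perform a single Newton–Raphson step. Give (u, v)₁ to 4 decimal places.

(-1.6948, -1.1040)

At (-3, -3/2): F = (-91.5000, -25.7500).
Jacobian J = [[8·u·v - 8·u + 1, 4·u^2 + 4·v], [2·u·v + v^2 - v, u^2 + 2·u·v - u + 2]].
At the point, J = [[61.0000, 30.0000], [12.7500, 23.0000]] (det J = 1020.5000).
Solving J·Δ = −F gives Δ = (1.3052, 0.3960).
Then the next iterate is (u, v)₁ = (-1.6948, -1.1040).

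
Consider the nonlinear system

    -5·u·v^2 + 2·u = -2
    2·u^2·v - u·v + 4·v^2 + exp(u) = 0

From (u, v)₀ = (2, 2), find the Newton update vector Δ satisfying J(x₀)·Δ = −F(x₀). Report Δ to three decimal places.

(-1.453, -0.196)

At (2, 2): F = (-34.000, 35.38906).
Jacobian J = [[-5·v^2 + 2, -10·u·v], [4·u·v - v + exp(u), 2·u^2 - u + 8·v]].
At the point, J = [[-18.000, -40.000], [21.38906, 22.000]] (det J = 459.56224).
Solving J·Δ = −F gives Δ = (-1.453, -0.196).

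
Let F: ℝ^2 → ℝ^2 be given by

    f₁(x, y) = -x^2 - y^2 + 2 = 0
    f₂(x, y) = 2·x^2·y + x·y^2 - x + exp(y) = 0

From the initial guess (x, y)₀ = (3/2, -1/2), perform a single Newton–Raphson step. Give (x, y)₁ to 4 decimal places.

(1.6365, 0.4096)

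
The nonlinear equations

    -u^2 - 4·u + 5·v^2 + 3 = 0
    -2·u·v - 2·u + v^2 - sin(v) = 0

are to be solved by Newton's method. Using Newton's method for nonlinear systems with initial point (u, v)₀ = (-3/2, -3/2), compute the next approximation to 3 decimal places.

(-3.155, -0.190)

At (-3/2, -3/2): F = (18.000, 1.74749).
Jacobian J = [[-2·u - 4, 10·v], [-2·v - 2, -2·u + 2·v - cos(v)]].
At the point, J = [[-1.000, -15.000], [1.000, -0.07074]] (det J = 15.07074).
Solving J·Δ = −F gives Δ = (-1.655, 1.310).
Then the next iterate is (u, v)₁ = (-3.155, -0.190).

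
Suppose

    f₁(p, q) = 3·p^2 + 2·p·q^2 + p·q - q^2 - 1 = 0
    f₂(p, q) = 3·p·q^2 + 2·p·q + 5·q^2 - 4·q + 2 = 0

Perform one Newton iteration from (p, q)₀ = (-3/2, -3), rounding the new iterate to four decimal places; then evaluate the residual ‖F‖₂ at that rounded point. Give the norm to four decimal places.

11.8366

At (-3/2, -3): F = (-25.7500, 27.5000).
Jacobian J = [[6·p + 2·q^2 + q, 4·p·q + p - 2·q], [3·q^2 + 2·q, 6·p·q + 2·p + 10·q - 4]].
At the point, J = [[6.0000, 22.5000], [21.0000, -10.0000]] (det J = -532.5000).
Solving J·Δ = −F gives Δ = (-0.6784, 1.3254).
Then the next iterate is (p, q)₁ = (-2.1784, -1.6746).
Re-evaluating at (-2.1784, -1.6746): F = (1.862234, 11.689159), so ‖F‖₂ = 11.8366.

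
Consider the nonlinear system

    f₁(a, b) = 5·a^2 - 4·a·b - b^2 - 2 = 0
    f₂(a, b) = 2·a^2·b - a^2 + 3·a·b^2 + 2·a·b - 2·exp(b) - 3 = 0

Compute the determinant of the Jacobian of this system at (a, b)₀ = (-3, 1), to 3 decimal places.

J = [[10·a - 4·b, -4·a - 2·b], [4·a·b - 2·a + 3·b^2 + 2·b, 2·a^2 + 6·a·b + 2·a - 2·exp(b)]].
At the point, J = [[-34.000, 10.000], [-1.000, -11.43656]].
det J = 398.843.

398.843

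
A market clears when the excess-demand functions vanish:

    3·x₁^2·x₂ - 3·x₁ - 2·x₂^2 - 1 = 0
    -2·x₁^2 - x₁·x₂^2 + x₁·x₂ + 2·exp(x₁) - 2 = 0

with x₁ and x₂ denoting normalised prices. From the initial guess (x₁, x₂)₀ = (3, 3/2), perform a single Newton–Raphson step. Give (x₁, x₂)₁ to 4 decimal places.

(2.2605, 1.1071)

At (3, 3/2): F = (26.0000, 17.921074).
Jacobian J = [[6·x₁·x₂ - 3, 3·x₁^2 - 4·x₂], [-4·x₁ - x₂^2 + x₂ + 2·exp(x₁), -2·x₁·x₂ + x₁]].
At the point, J = [[24.0000, 21.0000], [27.421074, -6.0000]] (det J = -719.842551).
Solving J·Δ = −F gives Δ = (-0.7395, -0.3929).
Then the next iterate is (x₁, x₂)₁ = (2.2605, 1.1071).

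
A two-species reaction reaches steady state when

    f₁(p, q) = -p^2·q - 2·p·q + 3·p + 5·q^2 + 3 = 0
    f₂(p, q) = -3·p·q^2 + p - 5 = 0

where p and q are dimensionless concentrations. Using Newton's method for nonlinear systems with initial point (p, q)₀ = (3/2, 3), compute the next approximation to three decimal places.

(1.400, 1.467)

At (3/2, 3): F = (36.750, -44.000).
Jacobian J = [[-2·p·q - 2·q + 3, -p^2 - 2·p + 10·q], [-3·q^2 + 1, -6·p·q]].
At the point, J = [[-12.000, 24.750], [-26.000, -27.000]] (det J = 967.500).
Solving J·Δ = −F gives Δ = (-0.100, -1.533).
Then the next iterate is (p, q)₁ = (1.400, 1.467).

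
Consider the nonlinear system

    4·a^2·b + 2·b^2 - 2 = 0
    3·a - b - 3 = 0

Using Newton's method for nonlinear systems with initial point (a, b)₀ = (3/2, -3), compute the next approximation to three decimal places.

At (3/2, -3): F = (-11.000, 4.500).
Jacobian J = [[8·a·b, 4·a^2 + 4·b], [3, -1]].
At the point, J = [[-36.000, -3.000], [3.000, -1.000]] (det J = 45.000).
Solving J·Δ = −F gives Δ = (-0.544, 2.867).
Then the next iterate is (a, b)₁ = (0.956, -0.133).

(0.956, -0.133)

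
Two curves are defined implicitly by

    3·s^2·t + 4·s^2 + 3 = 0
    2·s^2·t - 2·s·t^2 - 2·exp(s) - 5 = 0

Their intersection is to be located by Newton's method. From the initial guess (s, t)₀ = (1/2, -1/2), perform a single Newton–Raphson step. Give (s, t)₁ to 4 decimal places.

At (1/2, -1/2): F = (3.6250, -8.797443).
Jacobian J = [[6·s·t + 8·s, 3·s^2], [4·s·t - 2·t^2 - 2·exp(s), 2·s^2 - 4·s·t]].
At the point, J = [[2.5000, 0.7500], [-4.797443, 1.5000]] (det J = 7.348082).
Solving J·Δ = −F gives Δ = (-1.6379, 0.6264).
Then the next iterate is (s, t)₁ = (-1.1379, 0.1264).

(-1.1379, 0.1264)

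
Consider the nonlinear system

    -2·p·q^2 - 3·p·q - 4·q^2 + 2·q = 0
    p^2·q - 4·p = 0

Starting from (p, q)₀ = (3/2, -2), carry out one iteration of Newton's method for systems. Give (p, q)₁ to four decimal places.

At (3/2, -2): F = (-23.0000, -10.5000).
Jacobian J = [[-2·q^2 - 3·q, -4·p·q - 3·p - 8·q + 2], [2·p·q - 4, p^2]].
At the point, J = [[-2.0000, 25.5000], [-10.0000, 2.2500]] (det J = 250.5000).
Solving J·Δ = −F gives Δ = (-0.8623, 0.8343).
Then the next iterate is (p, q)₁ = (0.6377, -1.1657).

(0.6377, -1.1657)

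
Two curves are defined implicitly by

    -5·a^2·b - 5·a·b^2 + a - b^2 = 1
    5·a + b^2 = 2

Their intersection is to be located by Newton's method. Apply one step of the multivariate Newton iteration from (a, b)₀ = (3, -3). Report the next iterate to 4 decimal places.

(0.9661, -1.0282)

At (3, -3): F = (-7.0000, 22.0000).
Jacobian J = [[-10·a·b - 5·b^2 + 1, -5·a^2 - 10·a·b - 2·b], [5, 2·b]].
At the point, J = [[46.0000, 51.0000], [5.0000, -6.0000]] (det J = -531.0000).
Solving J·Δ = −F gives Δ = (-2.0339, 1.9718).
Then the next iterate is (a, b)₁ = (0.9661, -1.0282).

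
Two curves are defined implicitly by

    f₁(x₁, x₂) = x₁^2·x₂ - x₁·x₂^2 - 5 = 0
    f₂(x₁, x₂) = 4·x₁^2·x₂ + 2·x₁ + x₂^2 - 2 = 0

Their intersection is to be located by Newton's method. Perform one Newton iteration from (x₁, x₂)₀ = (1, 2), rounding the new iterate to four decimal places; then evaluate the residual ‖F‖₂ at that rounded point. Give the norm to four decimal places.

6.0097

At (1, 2): F = (-7.0000, 12.0000).
Jacobian J = [[2·x₁·x₂ - x₂^2, x₁^2 - 2·x₁·x₂], [8·x₁·x₂ + 2, 4·x₁^2 + 2·x₂]].
At the point, J = [[0.0000, -3.0000], [18.0000, 8.0000]] (det J = 54.0000).
Solving J·Δ = −F gives Δ = (0.3704, -2.3333).
Then the next iterate is (x₁, x₂)₁ = (1.3704, -0.3333).
Re-evaluating at (1.3704, -0.3333): F = (-5.778172, -1.651856), so ‖F‖₂ = 6.0097.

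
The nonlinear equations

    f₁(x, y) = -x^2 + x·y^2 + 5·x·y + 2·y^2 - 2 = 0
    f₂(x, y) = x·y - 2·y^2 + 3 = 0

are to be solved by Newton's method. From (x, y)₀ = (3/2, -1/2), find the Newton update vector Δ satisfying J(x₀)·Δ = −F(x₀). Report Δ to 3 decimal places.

(-1.950, -0.779)

At (3/2, -1/2): F = (-7.125, 1.750).
Jacobian J = [[-2·x + y^2 + 5·y, 2·x·y + 5·x + 4·y], [y, x - 4·y]].
At the point, J = [[-5.250, 4.000], [-0.500, 3.500]] (det J = -16.375).
Solving J·Δ = −F gives Δ = (-1.950, -0.779).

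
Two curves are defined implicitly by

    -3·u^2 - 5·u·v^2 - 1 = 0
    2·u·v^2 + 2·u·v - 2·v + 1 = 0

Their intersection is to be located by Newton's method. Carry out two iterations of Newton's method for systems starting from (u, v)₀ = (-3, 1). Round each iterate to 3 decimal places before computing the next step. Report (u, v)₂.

(-0.451, 0.515)

At (-3, 1): F = (-13.000, -13.000).
Jacobian J = [[-6·u - 5·v^2, -10·u·v], [2·v^2 + 2·v, 4·u·v + 2·u - 2]].
At the point, J = [[13.000, 30.000], [4.000, -20.000]] (det J = -380.000).
Solving J·Δ = −F gives Δ = (1.711, -0.308).
Then the next iterate is (u, v)₁ = (-1.289, 0.692).
Round to (-1.289, 0.692) and repeat: F = (-2.89828, -3.40249), J = [[5.33968, 8.91988], [2.34173, -8.14595]].
Δ = (0.838, -0.177), so (u, v)₂ = (-0.451, 0.515).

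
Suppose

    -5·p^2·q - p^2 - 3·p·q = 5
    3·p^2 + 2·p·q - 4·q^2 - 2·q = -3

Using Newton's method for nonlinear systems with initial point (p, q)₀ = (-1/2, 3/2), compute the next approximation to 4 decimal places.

At (-1/2, 3/2): F = (-4.8750, -9.7500).
Jacobian J = [[-10·p·q - 2·p - 3·q, -5·p^2 - 3·p], [6·p + 2·q, 2·p - 8·q - 2]].
At the point, J = [[4.0000, 0.2500], [0.0000, -15.0000]] (det J = -60.0000).
Solving J·Δ = −F gives Δ = (1.2594, -0.6500).
Then the next iterate is (p, q)₁ = (0.7594, 0.8500).

(0.7594, 0.8500)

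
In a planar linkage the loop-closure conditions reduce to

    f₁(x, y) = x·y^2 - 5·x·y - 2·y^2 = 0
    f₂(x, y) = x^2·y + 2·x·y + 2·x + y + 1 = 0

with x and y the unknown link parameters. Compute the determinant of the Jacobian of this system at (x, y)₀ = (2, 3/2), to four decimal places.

62.7500

J = [[y^2 - 5·y, 2·x·y - 5·x - 4·y], [2·x·y + 2·y + 2, x^2 + 2·x + 1]].
At the point, J = [[-5.2500, -10.0000], [11.0000, 9.0000]].
det J = 62.7500.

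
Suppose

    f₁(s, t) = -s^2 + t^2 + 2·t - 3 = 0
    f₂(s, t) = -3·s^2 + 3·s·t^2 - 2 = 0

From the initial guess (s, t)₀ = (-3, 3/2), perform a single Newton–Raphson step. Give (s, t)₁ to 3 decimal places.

(-1.500, 1.051)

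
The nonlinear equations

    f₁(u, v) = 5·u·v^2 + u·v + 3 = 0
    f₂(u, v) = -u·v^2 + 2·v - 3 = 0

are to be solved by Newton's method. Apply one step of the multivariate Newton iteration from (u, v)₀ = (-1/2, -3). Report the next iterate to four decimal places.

(-1.4407, 0.9661)

At (-1/2, -3): F = (-18.0000, -4.5000).
Jacobian J = [[5·v^2 + v, 10·u·v + u], [-v^2, -2·u·v + 2]].
At the point, J = [[42.0000, 14.5000], [-9.0000, -1.0000]] (det J = 88.5000).
Solving J·Δ = −F gives Δ = (-0.9407, 3.9661).
Then the next iterate is (u, v)₁ = (-1.4407, 0.9661).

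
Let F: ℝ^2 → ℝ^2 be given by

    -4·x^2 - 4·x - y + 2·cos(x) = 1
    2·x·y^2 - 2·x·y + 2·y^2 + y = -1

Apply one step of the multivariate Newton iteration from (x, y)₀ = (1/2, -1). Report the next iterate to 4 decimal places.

At (1/2, -1): F = (-1.244835, 4.0000).
Jacobian J = [[-8·x - 2·sin(x) - 4, -1], [2·y^2 - 2·y, 4·x·y - 2·x + 4·y + 1]].
At the point, J = [[-8.958851, -1.0000], [4.0000, -6.0000]] (det J = 57.753106).
Solving J·Δ = −F gives Δ = (-0.1986, 0.5343).
Then the next iterate is (x, y)₁ = (0.3014, -0.4657).

(0.3014, -0.4657)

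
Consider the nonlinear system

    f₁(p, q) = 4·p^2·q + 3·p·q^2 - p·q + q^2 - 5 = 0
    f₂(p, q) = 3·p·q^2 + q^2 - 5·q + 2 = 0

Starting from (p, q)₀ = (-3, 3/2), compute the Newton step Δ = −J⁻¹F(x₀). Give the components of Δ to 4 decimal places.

At (-3, 3/2): F = (35.5000, -23.5000).
Jacobian J = [[8·p·q + 3·q^2 - q, 4·p^2 + 6·p·q - p + 2·q], [3·q^2, 6·p·q + 2·q - 5]].
At the point, J = [[-30.7500, 15.0000], [6.7500, -29.0000]] (det J = 790.5000).
Solving J·Δ = −F gives Δ = (0.8564, -0.6110).

(0.8564, -0.6110)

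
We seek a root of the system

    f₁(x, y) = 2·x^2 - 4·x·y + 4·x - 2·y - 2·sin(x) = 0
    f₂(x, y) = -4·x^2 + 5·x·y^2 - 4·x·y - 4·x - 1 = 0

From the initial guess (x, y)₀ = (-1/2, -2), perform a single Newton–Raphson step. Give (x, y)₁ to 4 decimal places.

At (-1/2, -2): F = (-0.541149, -14.0000).
Jacobian J = [[4·x - 4·y - 2·cos(x) + 4, -4·x - 2], [-8·x + 5·y^2 - 4·y - 4, 10·x·y - 4·x]].
At the point, J = [[8.244835, 0.0000], [28.0000, 12.0000]] (det J = 98.938019).
Solving J·Δ = −F gives Δ = (0.0656, 1.0135).
Then the next iterate is (x, y)₁ = (-0.4344, -0.9865).

(-0.4344, -0.9865)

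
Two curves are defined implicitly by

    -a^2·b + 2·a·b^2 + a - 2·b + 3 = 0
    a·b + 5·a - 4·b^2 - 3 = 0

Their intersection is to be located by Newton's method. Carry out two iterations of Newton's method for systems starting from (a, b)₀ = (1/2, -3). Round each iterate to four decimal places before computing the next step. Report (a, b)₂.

At (1/2, -3): F = (19.2500, -38.0000).
Jacobian J = [[-2·a·b + 2·b^2 + 1, -a^2 + 4·a·b - 2], [b + 5, a - 8·b]].
At the point, J = [[22.0000, -8.2500], [2.0000, 24.5000]] (det J = 555.5000).
Solving J·Δ = −F gives Δ = (-0.2847, 1.5743).
Then the next iterate is (a, b)₁ = (0.2153, -1.4257).
Round to (0.2153, -1.4257) and repeat: F = (7.008033, -10.360935), J = [[5.679147, -3.274167], [3.5743, 11.6209]].
Δ = (-0.6115, 1.0797), so (a, b)₂ = (-0.3962, -0.3460).

(-0.3962, -0.3460)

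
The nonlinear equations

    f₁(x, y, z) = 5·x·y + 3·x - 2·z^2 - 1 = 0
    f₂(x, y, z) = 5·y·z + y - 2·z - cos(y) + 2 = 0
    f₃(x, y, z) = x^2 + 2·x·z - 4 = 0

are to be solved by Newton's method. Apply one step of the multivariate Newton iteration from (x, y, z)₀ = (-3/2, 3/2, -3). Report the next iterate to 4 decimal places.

(-1.8677, 1.9836, 0.5199)

At (-3/2, 3/2, -3): F = (-34.7500, -13.070737, 7.2500).
Jacobian J = [[5·y + 3, 5·x, -4·z], [0, 5·z + sin(y) + 1, 5·y - 2], [2·x + 2·z, 0, 2·x]].
At the point, J = [[10.5000, -7.5000, 12.0000], [0.0000, -13.002505, 5.5000], [-9.0000, 0.0000, -3.0000]] (det J = -623.441634).
Solving J·Δ = −F gives Δ = (-0.3677, 0.4836, 3.5199).
Then the next iterate is (x, y, z)₁ = (-1.8677, 1.9836, 0.5199).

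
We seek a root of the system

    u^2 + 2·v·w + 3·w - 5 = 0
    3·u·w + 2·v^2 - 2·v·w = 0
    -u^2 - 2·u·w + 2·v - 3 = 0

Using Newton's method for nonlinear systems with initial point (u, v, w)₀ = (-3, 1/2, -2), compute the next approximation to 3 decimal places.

(-2.826, 2.212, 0.973)

At (-3, 1/2, -2): F = (-4.000, 20.500, -23.000).
Jacobian J = [[2·u, 2·w, 2·v + 3], [3·w, 4·v - 2·w, 3·u - 2·v], [-2·u - 2·w, 2, -2·u]].
At the point, J = [[-6.000, -4.000, 4.000], [-6.000, 6.000, -10.000], [10.000, 2.000, 6.000]] (det J = -368.000).
Solving J·Δ = −F gives Δ = (0.174, 1.712, 2.973).
Then the next iterate is (u, v, w)₁ = (-2.826, 2.212, 0.973).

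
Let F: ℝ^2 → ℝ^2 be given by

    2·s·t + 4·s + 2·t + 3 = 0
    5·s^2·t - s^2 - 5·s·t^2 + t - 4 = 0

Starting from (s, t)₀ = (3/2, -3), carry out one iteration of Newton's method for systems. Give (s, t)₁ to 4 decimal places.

At (3/2, -3): F = (-6.0000, -110.5000).
Jacobian J = [[2·t + 4, 2·s + 2], [10·s·t - 2·s - 5·t^2, 5·s^2 - 10·s·t + 1]].
At the point, J = [[-2.0000, 5.0000], [-93.0000, 57.2500]] (det J = 350.5000).
Solving J·Δ = −F gives Δ = (-0.5963, 0.9615).
Then the next iterate is (s, t)₁ = (0.9037, -2.0385).

(0.9037, -2.0385)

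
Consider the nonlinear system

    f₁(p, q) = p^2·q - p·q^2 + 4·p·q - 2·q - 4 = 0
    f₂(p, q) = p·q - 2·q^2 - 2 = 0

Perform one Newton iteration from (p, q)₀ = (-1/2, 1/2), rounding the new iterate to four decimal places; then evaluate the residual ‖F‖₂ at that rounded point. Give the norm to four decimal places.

2.2336

At (-1/2, 1/2): F = (-5.7500, -2.7500).
Jacobian J = [[2·p·q - q^2 + 4·q, p^2 - 2·p·q + 4·p - 2], [q, p - 4·q]].
At the point, J = [[1.2500, -3.2500], [0.5000, -2.5000]] (det J = -1.5000).
Solving J·Δ = −F gives Δ = (3.6250, -0.3750).
Then the next iterate is (p, q)₁ = (3.1250, 0.1250).
Re-evaluating at (3.1250, 0.1250): F = (-1.515625, -1.640625), so ‖F‖₂ = 2.2336.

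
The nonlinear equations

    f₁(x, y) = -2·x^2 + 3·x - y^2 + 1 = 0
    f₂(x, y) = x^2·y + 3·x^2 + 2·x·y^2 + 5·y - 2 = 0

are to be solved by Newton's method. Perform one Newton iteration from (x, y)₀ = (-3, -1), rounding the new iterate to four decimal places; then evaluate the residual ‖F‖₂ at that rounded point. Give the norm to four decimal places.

6.4048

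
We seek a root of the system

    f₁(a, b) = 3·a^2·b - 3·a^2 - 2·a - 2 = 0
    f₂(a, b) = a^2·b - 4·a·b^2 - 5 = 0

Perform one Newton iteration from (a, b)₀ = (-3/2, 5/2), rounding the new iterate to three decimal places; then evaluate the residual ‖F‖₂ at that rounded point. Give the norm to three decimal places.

10.473

At (-3/2, 5/2): F = (11.125, 38.125).
Jacobian J = [[6·a·b - 6·a - 2, 3·a^2], [2·a·b - 4·b^2, a^2 - 8·a·b]].
At the point, J = [[-15.500, 6.750], [-32.500, 32.250]] (det J = -280.500).
Solving J·Δ = −F gives Δ = (0.362, -0.818).
Then the next iterate is (a, b)₁ = (-1.138, 1.682).
Re-evaluating at (-1.138, 1.682): F = (2.92566, 10.05644), so ‖F‖₂ = 10.473.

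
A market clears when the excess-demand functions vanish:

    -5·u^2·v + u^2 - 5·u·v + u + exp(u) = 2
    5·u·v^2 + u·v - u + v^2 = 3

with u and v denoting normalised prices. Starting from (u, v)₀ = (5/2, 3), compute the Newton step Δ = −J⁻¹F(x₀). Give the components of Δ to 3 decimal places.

At (5/2, 3): F = (-112.31751, 123.500).
Jacobian J = [[-10·u·v + 2·u - 5·v + exp(u) + 1, -5·u^2 - 5·u], [5·v^2 + v - 1, 10·u·v + u + 2·v]].
At the point, J = [[-71.81751, -43.750], [47.000, 83.500]] (det J = -3940.51175).
Solving J·Δ = −F gives Δ = (-1.009, -0.911).

(-1.009, -0.911)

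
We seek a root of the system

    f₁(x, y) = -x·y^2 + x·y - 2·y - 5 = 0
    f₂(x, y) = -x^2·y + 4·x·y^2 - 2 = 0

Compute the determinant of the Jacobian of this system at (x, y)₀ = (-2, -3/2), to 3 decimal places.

-45.000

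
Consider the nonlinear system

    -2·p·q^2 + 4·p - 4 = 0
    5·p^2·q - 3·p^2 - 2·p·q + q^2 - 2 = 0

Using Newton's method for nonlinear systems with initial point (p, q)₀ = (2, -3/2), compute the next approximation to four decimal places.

At (2, -3/2): F = (-5.0000, -35.7500).
Jacobian J = [[-2·q^2 + 4, -4·p·q], [10·p·q - 6·p - 2·q, 5·p^2 - 2·p + 2·q]].
At the point, J = [[-0.5000, 12.0000], [-39.0000, 13.0000]] (det J = 461.5000).
Solving J·Δ = −F gives Δ = (-0.7887, 0.3838).
Then the next iterate is (p, q)₁ = (1.2113, -1.1162).

(1.2113, -1.1162)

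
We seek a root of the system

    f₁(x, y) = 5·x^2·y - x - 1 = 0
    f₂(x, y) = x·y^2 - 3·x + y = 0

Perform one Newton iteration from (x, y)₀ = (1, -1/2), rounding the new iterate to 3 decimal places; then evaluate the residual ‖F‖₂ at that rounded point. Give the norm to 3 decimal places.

1.187

At (1, -1/2): F = (-4.500, -3.250).
Jacobian J = [[10·x·y - 1, 5·x^2], [y^2 - 3, 2·x·y + 1]].
At the point, J = [[-6.000, 5.000], [-2.750, 0.000]] (det J = 13.750).
Solving J·Δ = −F gives Δ = (-1.182, -0.518).
Then the next iterate is (x, y)₁ = (-0.182, -1.018).
Re-evaluating at (-0.182, -1.018): F = (-0.98660, -0.66061), so ‖F‖₂ = 1.187.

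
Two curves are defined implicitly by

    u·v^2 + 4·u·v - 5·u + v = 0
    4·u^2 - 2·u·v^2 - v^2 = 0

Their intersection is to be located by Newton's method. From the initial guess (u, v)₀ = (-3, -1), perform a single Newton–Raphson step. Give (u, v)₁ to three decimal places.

(-3.500, 4.400)

At (-3, -1): F = (23.000, 41.000).
Jacobian J = [[v^2 + 4·v - 5, 2·u·v + 4·u + 1], [8·u - 2·v^2, -4·u·v - 2·v]].
At the point, J = [[-8.000, -5.000], [-26.000, -10.000]] (det J = -50.000).
Solving J·Δ = −F gives Δ = (-0.500, 5.400).
Then the next iterate is (u, v)₁ = (-3.500, 4.400).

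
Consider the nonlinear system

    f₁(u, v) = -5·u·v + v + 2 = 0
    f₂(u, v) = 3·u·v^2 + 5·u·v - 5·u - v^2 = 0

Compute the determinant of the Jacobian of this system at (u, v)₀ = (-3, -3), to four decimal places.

563.0000

J = [[-5·v, -5·u + 1], [3·v^2 + 5·v - 5, 6·u·v + 5·u - 2·v]].
At the point, J = [[15.0000, 16.0000], [7.0000, 45.0000]].
det J = 563.0000.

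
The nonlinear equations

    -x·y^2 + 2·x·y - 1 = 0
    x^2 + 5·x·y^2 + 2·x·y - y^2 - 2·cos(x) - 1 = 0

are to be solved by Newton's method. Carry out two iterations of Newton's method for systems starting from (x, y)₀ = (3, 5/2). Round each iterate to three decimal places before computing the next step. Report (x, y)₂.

(0.573, 1.562)

At (3, 5/2): F = (-4.750, 112.47998).
Jacobian J = [[-y^2 + 2·y, -2·x·y + 2·x], [2·x + 5·y^2 + 2·y + 2·sin(x), 10·x·y + 2·x - 2·y]].
At the point, J = [[-1.250, -9.000], [42.53224, 76.000]] (det J = 287.79016).
Solving J·Δ = −F gives Δ = (-2.263, -0.213).
Then the next iterate is (x, y)₁ = (0.737, 2.287).
Round to (0.737, 2.287) and repeat: F = (-1.48374, 15.47677), J = [[-0.65637, -1.89704], [33.54398, 13.75519]].
Δ = (-0.164, -0.725), so (x, y)₂ = (0.573, 1.562).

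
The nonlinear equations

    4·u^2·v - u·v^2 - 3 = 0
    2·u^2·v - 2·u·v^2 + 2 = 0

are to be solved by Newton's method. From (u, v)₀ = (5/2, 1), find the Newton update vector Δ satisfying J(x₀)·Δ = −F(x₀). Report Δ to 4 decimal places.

At (5/2, 1): F = (19.5000, 9.5000).
Jacobian J = [[8·u·v - v^2, 4·u^2 - 2·u·v], [4·u·v - 2·v^2, 2·u^2 - 4·u·v]].
At the point, J = [[19.0000, 20.0000], [8.0000, 2.5000]] (det J = -112.5000).
Solving J·Δ = −F gives Δ = (-1.2556, 0.2178).

(-1.2556, 0.2178)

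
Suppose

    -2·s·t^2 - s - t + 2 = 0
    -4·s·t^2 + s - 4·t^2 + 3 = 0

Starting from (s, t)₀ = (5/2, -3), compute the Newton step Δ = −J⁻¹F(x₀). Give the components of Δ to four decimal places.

(-0.1299, 1.3804)

At (5/2, -3): F = (-42.5000, -120.5000).
Jacobian J = [[-2·t^2 - 1, -4·s·t - 1], [-4·t^2 + 1, -8·s·t - 8·t]].
At the point, J = [[-19.0000, 29.0000], [-35.0000, 84.0000]] (det J = -581.0000).
Solving J·Δ = −F gives Δ = (-0.1299, 1.3804).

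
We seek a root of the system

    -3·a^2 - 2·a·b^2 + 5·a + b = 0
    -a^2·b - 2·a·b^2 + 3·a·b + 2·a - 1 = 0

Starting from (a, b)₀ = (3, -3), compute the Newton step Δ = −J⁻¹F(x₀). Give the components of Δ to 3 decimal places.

At (3, -3): F = (-69.000, -49.000).
Jacobian J = [[-6·a - 2·b^2 + 5, -4·a·b + 1], [-2·a·b - 2·b^2 + 3·b + 2, -a^2 - 4·a·b + 3·a]].
At the point, J = [[-31.000, 37.000], [-7.000, 36.000]] (det J = -857.000).
Solving J·Δ = −F gives Δ = (-0.783, 1.209).

(-0.783, 1.209)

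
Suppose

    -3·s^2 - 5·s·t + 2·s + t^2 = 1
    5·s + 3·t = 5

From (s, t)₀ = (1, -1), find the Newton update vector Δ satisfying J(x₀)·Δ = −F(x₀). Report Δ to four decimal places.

(0.2368, 0.6053)

At (1, -1): F = (4.0000, -3.0000).
Jacobian J = [[-6·s - 5·t + 2, -5·s + 2·t], [5, 3]].
At the point, J = [[1.0000, -7.0000], [5.0000, 3.0000]] (det J = 38.0000).
Solving J·Δ = −F gives Δ = (0.2368, 0.6053).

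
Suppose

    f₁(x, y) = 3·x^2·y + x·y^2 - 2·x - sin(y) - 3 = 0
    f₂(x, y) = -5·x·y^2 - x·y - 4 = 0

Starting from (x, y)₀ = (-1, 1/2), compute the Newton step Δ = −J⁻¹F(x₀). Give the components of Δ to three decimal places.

(0.043, 0.388)

At (-1, 1/2): F = (-0.22943, -2.250).
Jacobian J = [[6·x·y + y^2 - 2, 3·x^2 + 2·x·y - cos(y)], [-5·y^2 - y, -10·x·y - x]].
At the point, J = [[-4.750, 1.12242], [-1.750, 6.000]] (det J = -26.53577).
Solving J·Δ = −F gives Δ = (0.043, 0.388).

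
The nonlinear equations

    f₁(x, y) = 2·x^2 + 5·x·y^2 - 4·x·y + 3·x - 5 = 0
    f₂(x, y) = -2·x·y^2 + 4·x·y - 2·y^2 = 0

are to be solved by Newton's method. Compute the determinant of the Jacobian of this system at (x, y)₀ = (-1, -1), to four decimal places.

52.0000

J = [[4·x + 5·y^2 - 4·y + 3, 10·x·y - 4·x], [-2·y^2 + 4·y, -4·x·y + 4·x - 4·y]].
At the point, J = [[8.0000, 14.0000], [-6.0000, -4.0000]].
det J = 52.0000.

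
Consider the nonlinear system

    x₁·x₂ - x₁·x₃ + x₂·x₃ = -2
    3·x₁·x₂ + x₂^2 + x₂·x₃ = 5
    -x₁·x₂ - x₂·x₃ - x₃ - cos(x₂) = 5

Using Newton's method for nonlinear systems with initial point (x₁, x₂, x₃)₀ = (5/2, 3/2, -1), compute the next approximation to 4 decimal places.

(-1.0678, 2.5476, -1.5982)

At (5/2, 3/2, -1): F = (6.7500, 7.0000, -6.320737).
Jacobian J = [[x₂ - x₃, x₁ + x₃, -x₁ + x₂], [3·x₂, 3·x₁ + 2·x₂ + x₃, x₂], [-x₂, -x₁ - x₃ + sin(x₂), -x₂ - 1]].
At the point, J = [[2.5000, 1.5000, -1.0000], [4.5000, 9.5000, 1.5000], [-1.5000, -0.502505, -2.5000]] (det J = -55.979334).
Solving J·Δ = −F gives Δ = (-3.5678, 1.0476, -0.5982).
Then the next iterate is (x₁, x₂, x₃)₁ = (-1.0678, 2.5476, -1.5982).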